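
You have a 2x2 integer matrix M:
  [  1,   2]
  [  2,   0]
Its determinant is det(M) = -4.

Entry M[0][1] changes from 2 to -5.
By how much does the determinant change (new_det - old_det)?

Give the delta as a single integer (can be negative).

Cofactor C_01 = -2
Entry delta = -5 - 2 = -7
Det delta = entry_delta * cofactor = -7 * -2 = 14

Answer: 14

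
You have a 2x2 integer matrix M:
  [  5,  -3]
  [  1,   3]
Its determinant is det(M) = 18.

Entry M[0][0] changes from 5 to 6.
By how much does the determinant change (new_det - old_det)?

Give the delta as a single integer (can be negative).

Cofactor C_00 = 3
Entry delta = 6 - 5 = 1
Det delta = entry_delta * cofactor = 1 * 3 = 3

Answer: 3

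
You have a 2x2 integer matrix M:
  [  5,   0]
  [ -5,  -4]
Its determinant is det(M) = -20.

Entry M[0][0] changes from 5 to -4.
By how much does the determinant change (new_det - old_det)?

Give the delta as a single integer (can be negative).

Answer: 36

Derivation:
Cofactor C_00 = -4
Entry delta = -4 - 5 = -9
Det delta = entry_delta * cofactor = -9 * -4 = 36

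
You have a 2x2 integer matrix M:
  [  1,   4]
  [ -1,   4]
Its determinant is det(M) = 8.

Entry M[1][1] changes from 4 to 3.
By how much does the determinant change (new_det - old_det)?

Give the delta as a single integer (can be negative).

Answer: -1

Derivation:
Cofactor C_11 = 1
Entry delta = 3 - 4 = -1
Det delta = entry_delta * cofactor = -1 * 1 = -1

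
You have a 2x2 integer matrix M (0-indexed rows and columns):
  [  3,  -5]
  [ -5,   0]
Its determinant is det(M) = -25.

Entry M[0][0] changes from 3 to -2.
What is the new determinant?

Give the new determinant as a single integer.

Answer: -25

Derivation:
det is linear in row 0: changing M[0][0] by delta changes det by delta * cofactor(0,0).
Cofactor C_00 = (-1)^(0+0) * minor(0,0) = 0
Entry delta = -2 - 3 = -5
Det delta = -5 * 0 = 0
New det = -25 + 0 = -25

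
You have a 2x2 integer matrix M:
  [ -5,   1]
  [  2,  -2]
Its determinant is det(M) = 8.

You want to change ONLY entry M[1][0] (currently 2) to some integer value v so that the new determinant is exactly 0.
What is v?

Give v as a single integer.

det is linear in entry M[1][0]: det = old_det + (v - 2) * C_10
Cofactor C_10 = -1
Want det = 0: 8 + (v - 2) * -1 = 0
  (v - 2) = -8 / -1 = 8
  v = 2 + (8) = 10

Answer: 10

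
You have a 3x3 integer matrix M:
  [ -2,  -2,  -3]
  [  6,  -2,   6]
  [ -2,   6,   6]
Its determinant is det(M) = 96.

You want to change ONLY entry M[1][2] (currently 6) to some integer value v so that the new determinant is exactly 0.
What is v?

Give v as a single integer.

Answer: 0

Derivation:
det is linear in entry M[1][2]: det = old_det + (v - 6) * C_12
Cofactor C_12 = 16
Want det = 0: 96 + (v - 6) * 16 = 0
  (v - 6) = -96 / 16 = -6
  v = 6 + (-6) = 0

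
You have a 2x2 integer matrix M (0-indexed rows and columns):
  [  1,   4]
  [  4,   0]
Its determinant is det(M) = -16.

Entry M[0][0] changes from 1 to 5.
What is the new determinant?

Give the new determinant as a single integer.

Answer: -16

Derivation:
det is linear in row 0: changing M[0][0] by delta changes det by delta * cofactor(0,0).
Cofactor C_00 = (-1)^(0+0) * minor(0,0) = 0
Entry delta = 5 - 1 = 4
Det delta = 4 * 0 = 0
New det = -16 + 0 = -16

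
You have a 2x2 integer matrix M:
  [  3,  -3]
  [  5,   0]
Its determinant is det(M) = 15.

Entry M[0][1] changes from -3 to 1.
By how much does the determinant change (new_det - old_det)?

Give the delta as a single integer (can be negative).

Cofactor C_01 = -5
Entry delta = 1 - -3 = 4
Det delta = entry_delta * cofactor = 4 * -5 = -20

Answer: -20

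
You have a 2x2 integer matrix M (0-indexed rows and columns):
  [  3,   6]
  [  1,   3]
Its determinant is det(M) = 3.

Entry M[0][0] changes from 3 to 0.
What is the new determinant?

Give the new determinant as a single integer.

Answer: -6

Derivation:
det is linear in row 0: changing M[0][0] by delta changes det by delta * cofactor(0,0).
Cofactor C_00 = (-1)^(0+0) * minor(0,0) = 3
Entry delta = 0 - 3 = -3
Det delta = -3 * 3 = -9
New det = 3 + -9 = -6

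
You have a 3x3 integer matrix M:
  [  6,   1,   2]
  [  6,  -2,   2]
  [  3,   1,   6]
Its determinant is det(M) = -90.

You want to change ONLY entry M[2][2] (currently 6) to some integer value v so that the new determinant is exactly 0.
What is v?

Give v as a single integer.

Answer: 1

Derivation:
det is linear in entry M[2][2]: det = old_det + (v - 6) * C_22
Cofactor C_22 = -18
Want det = 0: -90 + (v - 6) * -18 = 0
  (v - 6) = 90 / -18 = -5
  v = 6 + (-5) = 1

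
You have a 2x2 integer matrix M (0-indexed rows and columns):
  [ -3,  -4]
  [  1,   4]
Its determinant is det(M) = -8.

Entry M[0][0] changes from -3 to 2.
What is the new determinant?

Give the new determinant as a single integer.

Answer: 12

Derivation:
det is linear in row 0: changing M[0][0] by delta changes det by delta * cofactor(0,0).
Cofactor C_00 = (-1)^(0+0) * minor(0,0) = 4
Entry delta = 2 - -3 = 5
Det delta = 5 * 4 = 20
New det = -8 + 20 = 12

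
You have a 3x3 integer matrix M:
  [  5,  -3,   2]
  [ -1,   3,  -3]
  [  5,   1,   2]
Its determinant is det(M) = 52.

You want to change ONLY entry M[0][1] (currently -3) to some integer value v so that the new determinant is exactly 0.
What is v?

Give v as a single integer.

Answer: 1

Derivation:
det is linear in entry M[0][1]: det = old_det + (v - -3) * C_01
Cofactor C_01 = -13
Want det = 0: 52 + (v - -3) * -13 = 0
  (v - -3) = -52 / -13 = 4
  v = -3 + (4) = 1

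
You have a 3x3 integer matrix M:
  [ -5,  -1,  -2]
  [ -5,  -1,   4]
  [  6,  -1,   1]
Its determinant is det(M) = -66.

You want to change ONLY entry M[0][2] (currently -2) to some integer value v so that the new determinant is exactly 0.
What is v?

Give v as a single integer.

Answer: 4

Derivation:
det is linear in entry M[0][2]: det = old_det + (v - -2) * C_02
Cofactor C_02 = 11
Want det = 0: -66 + (v - -2) * 11 = 0
  (v - -2) = 66 / 11 = 6
  v = -2 + (6) = 4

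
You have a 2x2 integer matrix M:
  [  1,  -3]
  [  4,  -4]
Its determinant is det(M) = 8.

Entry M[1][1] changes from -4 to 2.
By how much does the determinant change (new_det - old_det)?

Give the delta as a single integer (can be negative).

Cofactor C_11 = 1
Entry delta = 2 - -4 = 6
Det delta = entry_delta * cofactor = 6 * 1 = 6

Answer: 6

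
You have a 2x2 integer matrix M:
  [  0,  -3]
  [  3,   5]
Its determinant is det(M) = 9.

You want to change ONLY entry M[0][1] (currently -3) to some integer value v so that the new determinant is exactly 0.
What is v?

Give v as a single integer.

det is linear in entry M[0][1]: det = old_det + (v - -3) * C_01
Cofactor C_01 = -3
Want det = 0: 9 + (v - -3) * -3 = 0
  (v - -3) = -9 / -3 = 3
  v = -3 + (3) = 0

Answer: 0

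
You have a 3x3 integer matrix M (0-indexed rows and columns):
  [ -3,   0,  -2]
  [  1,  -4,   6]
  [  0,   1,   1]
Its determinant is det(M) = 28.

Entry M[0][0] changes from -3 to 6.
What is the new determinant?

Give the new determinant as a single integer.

det is linear in row 0: changing M[0][0] by delta changes det by delta * cofactor(0,0).
Cofactor C_00 = (-1)^(0+0) * minor(0,0) = -10
Entry delta = 6 - -3 = 9
Det delta = 9 * -10 = -90
New det = 28 + -90 = -62

Answer: -62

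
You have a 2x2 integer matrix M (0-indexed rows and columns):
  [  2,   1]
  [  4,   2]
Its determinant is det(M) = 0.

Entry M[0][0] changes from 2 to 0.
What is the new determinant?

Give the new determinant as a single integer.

det is linear in row 0: changing M[0][0] by delta changes det by delta * cofactor(0,0).
Cofactor C_00 = (-1)^(0+0) * minor(0,0) = 2
Entry delta = 0 - 2 = -2
Det delta = -2 * 2 = -4
New det = 0 + -4 = -4

Answer: -4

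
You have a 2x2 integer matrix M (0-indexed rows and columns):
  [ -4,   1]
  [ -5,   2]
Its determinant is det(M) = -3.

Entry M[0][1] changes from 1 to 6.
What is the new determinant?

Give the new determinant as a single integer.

det is linear in row 0: changing M[0][1] by delta changes det by delta * cofactor(0,1).
Cofactor C_01 = (-1)^(0+1) * minor(0,1) = 5
Entry delta = 6 - 1 = 5
Det delta = 5 * 5 = 25
New det = -3 + 25 = 22

Answer: 22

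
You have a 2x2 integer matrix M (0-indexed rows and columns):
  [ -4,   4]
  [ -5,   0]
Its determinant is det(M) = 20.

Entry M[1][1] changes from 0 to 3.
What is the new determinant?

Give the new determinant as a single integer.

det is linear in row 1: changing M[1][1] by delta changes det by delta * cofactor(1,1).
Cofactor C_11 = (-1)^(1+1) * minor(1,1) = -4
Entry delta = 3 - 0 = 3
Det delta = 3 * -4 = -12
New det = 20 + -12 = 8

Answer: 8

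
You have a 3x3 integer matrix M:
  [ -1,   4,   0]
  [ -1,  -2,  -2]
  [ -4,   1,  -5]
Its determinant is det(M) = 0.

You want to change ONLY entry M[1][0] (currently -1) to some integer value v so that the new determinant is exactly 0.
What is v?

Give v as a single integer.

Answer: -1

Derivation:
det is linear in entry M[1][0]: det = old_det + (v - -1) * C_10
Cofactor C_10 = 20
Want det = 0: 0 + (v - -1) * 20 = 0
  (v - -1) = 0 / 20 = 0
  v = -1 + (0) = -1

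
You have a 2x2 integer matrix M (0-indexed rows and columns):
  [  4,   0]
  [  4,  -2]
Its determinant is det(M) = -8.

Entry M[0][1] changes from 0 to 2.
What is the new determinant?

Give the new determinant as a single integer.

det is linear in row 0: changing M[0][1] by delta changes det by delta * cofactor(0,1).
Cofactor C_01 = (-1)^(0+1) * minor(0,1) = -4
Entry delta = 2 - 0 = 2
Det delta = 2 * -4 = -8
New det = -8 + -8 = -16

Answer: -16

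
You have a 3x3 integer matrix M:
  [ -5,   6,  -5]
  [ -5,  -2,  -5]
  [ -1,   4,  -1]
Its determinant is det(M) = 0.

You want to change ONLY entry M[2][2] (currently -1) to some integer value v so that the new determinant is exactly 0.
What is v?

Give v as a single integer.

Answer: -1

Derivation:
det is linear in entry M[2][2]: det = old_det + (v - -1) * C_22
Cofactor C_22 = 40
Want det = 0: 0 + (v - -1) * 40 = 0
  (v - -1) = 0 / 40 = 0
  v = -1 + (0) = -1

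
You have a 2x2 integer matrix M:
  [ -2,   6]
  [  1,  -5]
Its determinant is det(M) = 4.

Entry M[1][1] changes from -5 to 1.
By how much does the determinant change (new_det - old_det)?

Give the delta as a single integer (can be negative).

Cofactor C_11 = -2
Entry delta = 1 - -5 = 6
Det delta = entry_delta * cofactor = 6 * -2 = -12

Answer: -12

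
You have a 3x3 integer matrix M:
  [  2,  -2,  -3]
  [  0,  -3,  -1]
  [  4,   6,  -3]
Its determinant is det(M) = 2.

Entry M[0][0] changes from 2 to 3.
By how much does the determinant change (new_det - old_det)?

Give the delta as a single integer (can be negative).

Answer: 15

Derivation:
Cofactor C_00 = 15
Entry delta = 3 - 2 = 1
Det delta = entry_delta * cofactor = 1 * 15 = 15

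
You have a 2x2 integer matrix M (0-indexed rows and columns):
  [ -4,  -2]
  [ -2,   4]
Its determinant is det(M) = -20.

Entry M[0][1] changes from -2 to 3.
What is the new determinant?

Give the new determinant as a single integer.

det is linear in row 0: changing M[0][1] by delta changes det by delta * cofactor(0,1).
Cofactor C_01 = (-1)^(0+1) * minor(0,1) = 2
Entry delta = 3 - -2 = 5
Det delta = 5 * 2 = 10
New det = -20 + 10 = -10

Answer: -10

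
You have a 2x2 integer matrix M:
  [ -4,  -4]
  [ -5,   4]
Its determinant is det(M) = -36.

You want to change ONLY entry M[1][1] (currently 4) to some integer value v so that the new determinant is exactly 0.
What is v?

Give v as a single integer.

Answer: -5

Derivation:
det is linear in entry M[1][1]: det = old_det + (v - 4) * C_11
Cofactor C_11 = -4
Want det = 0: -36 + (v - 4) * -4 = 0
  (v - 4) = 36 / -4 = -9
  v = 4 + (-9) = -5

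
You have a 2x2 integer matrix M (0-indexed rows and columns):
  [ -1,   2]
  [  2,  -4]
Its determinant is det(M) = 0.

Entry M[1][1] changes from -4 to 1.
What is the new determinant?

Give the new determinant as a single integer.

Answer: -5

Derivation:
det is linear in row 1: changing M[1][1] by delta changes det by delta * cofactor(1,1).
Cofactor C_11 = (-1)^(1+1) * minor(1,1) = -1
Entry delta = 1 - -4 = 5
Det delta = 5 * -1 = -5
New det = 0 + -5 = -5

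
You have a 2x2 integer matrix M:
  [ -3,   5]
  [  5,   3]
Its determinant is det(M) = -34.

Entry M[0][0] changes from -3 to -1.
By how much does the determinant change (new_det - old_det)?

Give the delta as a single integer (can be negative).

Answer: 6

Derivation:
Cofactor C_00 = 3
Entry delta = -1 - -3 = 2
Det delta = entry_delta * cofactor = 2 * 3 = 6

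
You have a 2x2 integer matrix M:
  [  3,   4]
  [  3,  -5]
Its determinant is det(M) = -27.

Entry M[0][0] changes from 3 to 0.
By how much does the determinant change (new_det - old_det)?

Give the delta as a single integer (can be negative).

Cofactor C_00 = -5
Entry delta = 0 - 3 = -3
Det delta = entry_delta * cofactor = -3 * -5 = 15

Answer: 15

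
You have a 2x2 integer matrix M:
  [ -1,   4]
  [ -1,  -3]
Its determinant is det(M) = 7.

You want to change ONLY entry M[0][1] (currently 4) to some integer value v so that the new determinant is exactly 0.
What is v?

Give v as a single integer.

Answer: -3

Derivation:
det is linear in entry M[0][1]: det = old_det + (v - 4) * C_01
Cofactor C_01 = 1
Want det = 0: 7 + (v - 4) * 1 = 0
  (v - 4) = -7 / 1 = -7
  v = 4 + (-7) = -3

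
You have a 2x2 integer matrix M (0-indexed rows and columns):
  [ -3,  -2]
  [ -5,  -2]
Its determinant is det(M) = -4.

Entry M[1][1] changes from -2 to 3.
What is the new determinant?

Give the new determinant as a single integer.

Answer: -19

Derivation:
det is linear in row 1: changing M[1][1] by delta changes det by delta * cofactor(1,1).
Cofactor C_11 = (-1)^(1+1) * minor(1,1) = -3
Entry delta = 3 - -2 = 5
Det delta = 5 * -3 = -15
New det = -4 + -15 = -19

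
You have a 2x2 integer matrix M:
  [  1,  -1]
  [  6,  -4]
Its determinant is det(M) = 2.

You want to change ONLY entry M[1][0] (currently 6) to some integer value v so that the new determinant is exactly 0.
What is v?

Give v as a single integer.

det is linear in entry M[1][0]: det = old_det + (v - 6) * C_10
Cofactor C_10 = 1
Want det = 0: 2 + (v - 6) * 1 = 0
  (v - 6) = -2 / 1 = -2
  v = 6 + (-2) = 4

Answer: 4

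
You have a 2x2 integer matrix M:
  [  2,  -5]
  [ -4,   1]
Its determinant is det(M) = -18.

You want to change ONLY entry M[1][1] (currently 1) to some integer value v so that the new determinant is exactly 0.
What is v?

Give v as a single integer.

Answer: 10

Derivation:
det is linear in entry M[1][1]: det = old_det + (v - 1) * C_11
Cofactor C_11 = 2
Want det = 0: -18 + (v - 1) * 2 = 0
  (v - 1) = 18 / 2 = 9
  v = 1 + (9) = 10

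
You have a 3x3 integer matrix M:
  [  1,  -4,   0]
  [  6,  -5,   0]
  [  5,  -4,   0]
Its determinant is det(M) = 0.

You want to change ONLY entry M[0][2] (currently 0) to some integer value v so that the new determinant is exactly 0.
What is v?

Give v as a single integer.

Answer: 0

Derivation:
det is linear in entry M[0][2]: det = old_det + (v - 0) * C_02
Cofactor C_02 = 1
Want det = 0: 0 + (v - 0) * 1 = 0
  (v - 0) = 0 / 1 = 0
  v = 0 + (0) = 0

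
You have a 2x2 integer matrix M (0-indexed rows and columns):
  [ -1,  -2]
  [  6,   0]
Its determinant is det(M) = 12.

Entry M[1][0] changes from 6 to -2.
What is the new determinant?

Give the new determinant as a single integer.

Answer: -4

Derivation:
det is linear in row 1: changing M[1][0] by delta changes det by delta * cofactor(1,0).
Cofactor C_10 = (-1)^(1+0) * minor(1,0) = 2
Entry delta = -2 - 6 = -8
Det delta = -8 * 2 = -16
New det = 12 + -16 = -4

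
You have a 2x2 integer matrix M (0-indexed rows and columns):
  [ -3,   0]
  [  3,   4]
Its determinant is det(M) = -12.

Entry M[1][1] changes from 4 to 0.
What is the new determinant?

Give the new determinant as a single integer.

det is linear in row 1: changing M[1][1] by delta changes det by delta * cofactor(1,1).
Cofactor C_11 = (-1)^(1+1) * minor(1,1) = -3
Entry delta = 0 - 4 = -4
Det delta = -4 * -3 = 12
New det = -12 + 12 = 0

Answer: 0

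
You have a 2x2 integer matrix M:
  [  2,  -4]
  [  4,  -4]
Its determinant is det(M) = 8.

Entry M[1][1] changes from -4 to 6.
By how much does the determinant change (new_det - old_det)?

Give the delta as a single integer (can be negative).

Answer: 20

Derivation:
Cofactor C_11 = 2
Entry delta = 6 - -4 = 10
Det delta = entry_delta * cofactor = 10 * 2 = 20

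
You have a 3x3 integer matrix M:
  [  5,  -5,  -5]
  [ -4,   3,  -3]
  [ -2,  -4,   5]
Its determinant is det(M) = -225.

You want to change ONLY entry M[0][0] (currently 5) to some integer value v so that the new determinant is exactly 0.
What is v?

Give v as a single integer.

Answer: 80

Derivation:
det is linear in entry M[0][0]: det = old_det + (v - 5) * C_00
Cofactor C_00 = 3
Want det = 0: -225 + (v - 5) * 3 = 0
  (v - 5) = 225 / 3 = 75
  v = 5 + (75) = 80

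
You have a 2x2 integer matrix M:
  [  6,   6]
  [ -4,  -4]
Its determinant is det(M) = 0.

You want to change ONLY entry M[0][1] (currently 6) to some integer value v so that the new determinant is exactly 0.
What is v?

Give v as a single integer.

det is linear in entry M[0][1]: det = old_det + (v - 6) * C_01
Cofactor C_01 = 4
Want det = 0: 0 + (v - 6) * 4 = 0
  (v - 6) = 0 / 4 = 0
  v = 6 + (0) = 6

Answer: 6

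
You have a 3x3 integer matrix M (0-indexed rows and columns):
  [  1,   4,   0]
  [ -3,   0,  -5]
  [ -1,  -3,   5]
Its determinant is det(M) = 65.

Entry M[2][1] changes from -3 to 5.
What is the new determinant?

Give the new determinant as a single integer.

det is linear in row 2: changing M[2][1] by delta changes det by delta * cofactor(2,1).
Cofactor C_21 = (-1)^(2+1) * minor(2,1) = 5
Entry delta = 5 - -3 = 8
Det delta = 8 * 5 = 40
New det = 65 + 40 = 105

Answer: 105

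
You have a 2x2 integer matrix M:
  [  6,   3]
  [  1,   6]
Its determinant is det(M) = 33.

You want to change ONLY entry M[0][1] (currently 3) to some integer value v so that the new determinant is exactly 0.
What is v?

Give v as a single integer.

det is linear in entry M[0][1]: det = old_det + (v - 3) * C_01
Cofactor C_01 = -1
Want det = 0: 33 + (v - 3) * -1 = 0
  (v - 3) = -33 / -1 = 33
  v = 3 + (33) = 36

Answer: 36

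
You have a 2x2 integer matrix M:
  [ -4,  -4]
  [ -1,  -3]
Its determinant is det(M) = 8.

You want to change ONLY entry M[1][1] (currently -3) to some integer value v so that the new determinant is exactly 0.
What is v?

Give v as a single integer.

det is linear in entry M[1][1]: det = old_det + (v - -3) * C_11
Cofactor C_11 = -4
Want det = 0: 8 + (v - -3) * -4 = 0
  (v - -3) = -8 / -4 = 2
  v = -3 + (2) = -1

Answer: -1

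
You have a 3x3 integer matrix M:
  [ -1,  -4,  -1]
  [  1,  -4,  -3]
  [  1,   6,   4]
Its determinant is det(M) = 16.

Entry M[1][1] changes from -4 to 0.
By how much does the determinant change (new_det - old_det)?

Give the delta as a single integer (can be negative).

Cofactor C_11 = -3
Entry delta = 0 - -4 = 4
Det delta = entry_delta * cofactor = 4 * -3 = -12

Answer: -12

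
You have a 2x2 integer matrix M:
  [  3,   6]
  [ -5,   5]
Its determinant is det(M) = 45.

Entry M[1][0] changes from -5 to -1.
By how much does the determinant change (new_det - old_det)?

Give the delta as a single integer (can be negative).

Cofactor C_10 = -6
Entry delta = -1 - -5 = 4
Det delta = entry_delta * cofactor = 4 * -6 = -24

Answer: -24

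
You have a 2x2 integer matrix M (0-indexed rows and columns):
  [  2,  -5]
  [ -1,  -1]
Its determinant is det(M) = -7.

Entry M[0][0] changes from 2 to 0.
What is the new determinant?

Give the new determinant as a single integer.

Answer: -5

Derivation:
det is linear in row 0: changing M[0][0] by delta changes det by delta * cofactor(0,0).
Cofactor C_00 = (-1)^(0+0) * minor(0,0) = -1
Entry delta = 0 - 2 = -2
Det delta = -2 * -1 = 2
New det = -7 + 2 = -5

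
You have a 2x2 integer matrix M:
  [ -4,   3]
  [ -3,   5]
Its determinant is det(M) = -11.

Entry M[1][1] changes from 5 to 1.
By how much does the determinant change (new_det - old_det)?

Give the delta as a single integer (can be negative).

Answer: 16

Derivation:
Cofactor C_11 = -4
Entry delta = 1 - 5 = -4
Det delta = entry_delta * cofactor = -4 * -4 = 16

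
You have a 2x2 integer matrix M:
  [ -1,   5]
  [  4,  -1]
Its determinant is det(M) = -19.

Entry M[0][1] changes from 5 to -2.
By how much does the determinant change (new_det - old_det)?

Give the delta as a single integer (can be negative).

Answer: 28

Derivation:
Cofactor C_01 = -4
Entry delta = -2 - 5 = -7
Det delta = entry_delta * cofactor = -7 * -4 = 28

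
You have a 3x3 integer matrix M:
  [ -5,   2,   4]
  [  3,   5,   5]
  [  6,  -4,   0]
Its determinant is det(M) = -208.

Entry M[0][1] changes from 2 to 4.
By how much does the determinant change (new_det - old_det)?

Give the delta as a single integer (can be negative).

Answer: 60

Derivation:
Cofactor C_01 = 30
Entry delta = 4 - 2 = 2
Det delta = entry_delta * cofactor = 2 * 30 = 60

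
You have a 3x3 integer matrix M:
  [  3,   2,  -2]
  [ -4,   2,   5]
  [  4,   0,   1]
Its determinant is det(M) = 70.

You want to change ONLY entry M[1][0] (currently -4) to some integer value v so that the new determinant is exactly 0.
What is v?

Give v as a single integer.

det is linear in entry M[1][0]: det = old_det + (v - -4) * C_10
Cofactor C_10 = -2
Want det = 0: 70 + (v - -4) * -2 = 0
  (v - -4) = -70 / -2 = 35
  v = -4 + (35) = 31

Answer: 31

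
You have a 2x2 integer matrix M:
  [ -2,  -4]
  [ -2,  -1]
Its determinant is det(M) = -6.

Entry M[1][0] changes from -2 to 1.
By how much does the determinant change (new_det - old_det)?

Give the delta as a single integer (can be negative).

Answer: 12

Derivation:
Cofactor C_10 = 4
Entry delta = 1 - -2 = 3
Det delta = entry_delta * cofactor = 3 * 4 = 12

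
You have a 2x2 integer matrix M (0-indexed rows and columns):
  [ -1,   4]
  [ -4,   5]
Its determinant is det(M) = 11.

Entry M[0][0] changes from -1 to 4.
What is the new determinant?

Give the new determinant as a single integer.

det is linear in row 0: changing M[0][0] by delta changes det by delta * cofactor(0,0).
Cofactor C_00 = (-1)^(0+0) * minor(0,0) = 5
Entry delta = 4 - -1 = 5
Det delta = 5 * 5 = 25
New det = 11 + 25 = 36

Answer: 36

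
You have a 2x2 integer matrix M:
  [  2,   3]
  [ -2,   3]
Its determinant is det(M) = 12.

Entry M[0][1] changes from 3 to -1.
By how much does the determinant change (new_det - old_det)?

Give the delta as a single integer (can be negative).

Cofactor C_01 = 2
Entry delta = -1 - 3 = -4
Det delta = entry_delta * cofactor = -4 * 2 = -8

Answer: -8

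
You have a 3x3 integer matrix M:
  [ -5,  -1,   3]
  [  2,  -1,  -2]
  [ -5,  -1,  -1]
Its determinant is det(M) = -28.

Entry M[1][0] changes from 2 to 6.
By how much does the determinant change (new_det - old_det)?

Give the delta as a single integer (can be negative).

Answer: -16

Derivation:
Cofactor C_10 = -4
Entry delta = 6 - 2 = 4
Det delta = entry_delta * cofactor = 4 * -4 = -16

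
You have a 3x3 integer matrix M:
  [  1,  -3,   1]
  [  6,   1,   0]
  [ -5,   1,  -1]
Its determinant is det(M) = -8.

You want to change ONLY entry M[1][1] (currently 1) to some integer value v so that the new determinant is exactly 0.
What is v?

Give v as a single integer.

det is linear in entry M[1][1]: det = old_det + (v - 1) * C_11
Cofactor C_11 = 4
Want det = 0: -8 + (v - 1) * 4 = 0
  (v - 1) = 8 / 4 = 2
  v = 1 + (2) = 3

Answer: 3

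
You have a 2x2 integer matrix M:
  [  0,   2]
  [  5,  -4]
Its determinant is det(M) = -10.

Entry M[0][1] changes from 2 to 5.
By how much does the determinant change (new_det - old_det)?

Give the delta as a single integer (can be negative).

Answer: -15

Derivation:
Cofactor C_01 = -5
Entry delta = 5 - 2 = 3
Det delta = entry_delta * cofactor = 3 * -5 = -15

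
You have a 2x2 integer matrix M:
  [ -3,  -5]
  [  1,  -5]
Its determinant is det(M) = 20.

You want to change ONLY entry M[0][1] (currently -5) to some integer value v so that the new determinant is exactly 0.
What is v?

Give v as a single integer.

det is linear in entry M[0][1]: det = old_det + (v - -5) * C_01
Cofactor C_01 = -1
Want det = 0: 20 + (v - -5) * -1 = 0
  (v - -5) = -20 / -1 = 20
  v = -5 + (20) = 15

Answer: 15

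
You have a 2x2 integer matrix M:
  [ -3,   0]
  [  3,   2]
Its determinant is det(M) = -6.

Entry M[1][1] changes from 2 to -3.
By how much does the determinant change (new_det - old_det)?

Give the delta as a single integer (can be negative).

Cofactor C_11 = -3
Entry delta = -3 - 2 = -5
Det delta = entry_delta * cofactor = -5 * -3 = 15

Answer: 15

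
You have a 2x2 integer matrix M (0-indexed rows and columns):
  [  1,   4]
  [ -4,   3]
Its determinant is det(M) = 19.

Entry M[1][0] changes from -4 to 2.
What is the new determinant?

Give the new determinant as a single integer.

det is linear in row 1: changing M[1][0] by delta changes det by delta * cofactor(1,0).
Cofactor C_10 = (-1)^(1+0) * minor(1,0) = -4
Entry delta = 2 - -4 = 6
Det delta = 6 * -4 = -24
New det = 19 + -24 = -5

Answer: -5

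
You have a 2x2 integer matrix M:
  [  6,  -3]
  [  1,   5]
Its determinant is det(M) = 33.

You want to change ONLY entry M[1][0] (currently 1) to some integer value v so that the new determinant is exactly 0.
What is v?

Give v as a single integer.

Answer: -10

Derivation:
det is linear in entry M[1][0]: det = old_det + (v - 1) * C_10
Cofactor C_10 = 3
Want det = 0: 33 + (v - 1) * 3 = 0
  (v - 1) = -33 / 3 = -11
  v = 1 + (-11) = -10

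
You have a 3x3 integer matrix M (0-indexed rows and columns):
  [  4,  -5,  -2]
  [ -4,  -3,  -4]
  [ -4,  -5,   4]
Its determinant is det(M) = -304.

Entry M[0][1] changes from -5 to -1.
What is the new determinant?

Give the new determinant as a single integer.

Answer: -176

Derivation:
det is linear in row 0: changing M[0][1] by delta changes det by delta * cofactor(0,1).
Cofactor C_01 = (-1)^(0+1) * minor(0,1) = 32
Entry delta = -1 - -5 = 4
Det delta = 4 * 32 = 128
New det = -304 + 128 = -176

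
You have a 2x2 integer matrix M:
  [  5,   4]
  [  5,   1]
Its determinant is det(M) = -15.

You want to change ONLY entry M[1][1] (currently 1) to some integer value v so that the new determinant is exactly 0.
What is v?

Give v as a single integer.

Answer: 4

Derivation:
det is linear in entry M[1][1]: det = old_det + (v - 1) * C_11
Cofactor C_11 = 5
Want det = 0: -15 + (v - 1) * 5 = 0
  (v - 1) = 15 / 5 = 3
  v = 1 + (3) = 4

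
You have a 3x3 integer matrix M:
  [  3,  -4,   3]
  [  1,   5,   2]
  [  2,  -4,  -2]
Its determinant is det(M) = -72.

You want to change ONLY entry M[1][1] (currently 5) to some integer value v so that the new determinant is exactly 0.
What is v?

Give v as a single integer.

det is linear in entry M[1][1]: det = old_det + (v - 5) * C_11
Cofactor C_11 = -12
Want det = 0: -72 + (v - 5) * -12 = 0
  (v - 5) = 72 / -12 = -6
  v = 5 + (-6) = -1

Answer: -1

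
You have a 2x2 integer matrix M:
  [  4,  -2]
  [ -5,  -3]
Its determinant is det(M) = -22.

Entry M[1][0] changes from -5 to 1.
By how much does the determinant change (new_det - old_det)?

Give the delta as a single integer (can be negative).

Cofactor C_10 = 2
Entry delta = 1 - -5 = 6
Det delta = entry_delta * cofactor = 6 * 2 = 12

Answer: 12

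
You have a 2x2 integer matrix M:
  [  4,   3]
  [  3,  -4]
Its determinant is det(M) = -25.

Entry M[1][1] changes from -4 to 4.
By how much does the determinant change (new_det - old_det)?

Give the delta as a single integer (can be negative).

Cofactor C_11 = 4
Entry delta = 4 - -4 = 8
Det delta = entry_delta * cofactor = 8 * 4 = 32

Answer: 32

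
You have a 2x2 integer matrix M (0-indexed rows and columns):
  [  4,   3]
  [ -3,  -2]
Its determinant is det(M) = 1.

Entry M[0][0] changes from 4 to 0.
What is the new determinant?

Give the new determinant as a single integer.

Answer: 9

Derivation:
det is linear in row 0: changing M[0][0] by delta changes det by delta * cofactor(0,0).
Cofactor C_00 = (-1)^(0+0) * minor(0,0) = -2
Entry delta = 0 - 4 = -4
Det delta = -4 * -2 = 8
New det = 1 + 8 = 9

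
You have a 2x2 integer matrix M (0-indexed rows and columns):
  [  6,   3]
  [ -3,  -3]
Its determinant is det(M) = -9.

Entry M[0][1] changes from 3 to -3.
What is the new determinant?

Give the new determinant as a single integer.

Answer: -27

Derivation:
det is linear in row 0: changing M[0][1] by delta changes det by delta * cofactor(0,1).
Cofactor C_01 = (-1)^(0+1) * minor(0,1) = 3
Entry delta = -3 - 3 = -6
Det delta = -6 * 3 = -18
New det = -9 + -18 = -27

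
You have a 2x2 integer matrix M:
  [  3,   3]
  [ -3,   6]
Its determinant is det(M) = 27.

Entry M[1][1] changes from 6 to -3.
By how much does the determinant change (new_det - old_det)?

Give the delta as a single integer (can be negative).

Answer: -27

Derivation:
Cofactor C_11 = 3
Entry delta = -3 - 6 = -9
Det delta = entry_delta * cofactor = -9 * 3 = -27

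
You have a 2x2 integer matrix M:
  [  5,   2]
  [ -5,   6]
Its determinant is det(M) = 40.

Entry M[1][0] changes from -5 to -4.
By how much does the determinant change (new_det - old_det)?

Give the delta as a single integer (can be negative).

Cofactor C_10 = -2
Entry delta = -4 - -5 = 1
Det delta = entry_delta * cofactor = 1 * -2 = -2

Answer: -2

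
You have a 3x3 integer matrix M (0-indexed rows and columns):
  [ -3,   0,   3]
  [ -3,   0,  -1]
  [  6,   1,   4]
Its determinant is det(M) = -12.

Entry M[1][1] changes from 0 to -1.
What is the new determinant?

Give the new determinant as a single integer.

det is linear in row 1: changing M[1][1] by delta changes det by delta * cofactor(1,1).
Cofactor C_11 = (-1)^(1+1) * minor(1,1) = -30
Entry delta = -1 - 0 = -1
Det delta = -1 * -30 = 30
New det = -12 + 30 = 18

Answer: 18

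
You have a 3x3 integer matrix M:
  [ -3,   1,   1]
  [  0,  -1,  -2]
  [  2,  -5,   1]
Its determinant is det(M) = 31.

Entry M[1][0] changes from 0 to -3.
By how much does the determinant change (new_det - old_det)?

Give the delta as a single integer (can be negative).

Answer: 18

Derivation:
Cofactor C_10 = -6
Entry delta = -3 - 0 = -3
Det delta = entry_delta * cofactor = -3 * -6 = 18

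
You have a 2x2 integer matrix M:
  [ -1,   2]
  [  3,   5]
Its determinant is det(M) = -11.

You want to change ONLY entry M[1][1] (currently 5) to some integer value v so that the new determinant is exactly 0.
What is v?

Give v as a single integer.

det is linear in entry M[1][1]: det = old_det + (v - 5) * C_11
Cofactor C_11 = -1
Want det = 0: -11 + (v - 5) * -1 = 0
  (v - 5) = 11 / -1 = -11
  v = 5 + (-11) = -6

Answer: -6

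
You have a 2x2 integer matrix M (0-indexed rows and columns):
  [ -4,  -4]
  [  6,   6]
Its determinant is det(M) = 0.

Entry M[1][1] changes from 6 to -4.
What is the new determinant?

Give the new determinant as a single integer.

Answer: 40

Derivation:
det is linear in row 1: changing M[1][1] by delta changes det by delta * cofactor(1,1).
Cofactor C_11 = (-1)^(1+1) * minor(1,1) = -4
Entry delta = -4 - 6 = -10
Det delta = -10 * -4 = 40
New det = 0 + 40 = 40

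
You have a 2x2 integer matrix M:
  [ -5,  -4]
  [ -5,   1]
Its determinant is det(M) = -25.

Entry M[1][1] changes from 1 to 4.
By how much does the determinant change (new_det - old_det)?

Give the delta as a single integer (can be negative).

Cofactor C_11 = -5
Entry delta = 4 - 1 = 3
Det delta = entry_delta * cofactor = 3 * -5 = -15

Answer: -15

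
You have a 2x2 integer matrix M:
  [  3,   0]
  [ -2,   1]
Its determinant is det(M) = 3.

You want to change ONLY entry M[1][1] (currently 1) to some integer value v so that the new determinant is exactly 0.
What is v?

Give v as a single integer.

det is linear in entry M[1][1]: det = old_det + (v - 1) * C_11
Cofactor C_11 = 3
Want det = 0: 3 + (v - 1) * 3 = 0
  (v - 1) = -3 / 3 = -1
  v = 1 + (-1) = 0

Answer: 0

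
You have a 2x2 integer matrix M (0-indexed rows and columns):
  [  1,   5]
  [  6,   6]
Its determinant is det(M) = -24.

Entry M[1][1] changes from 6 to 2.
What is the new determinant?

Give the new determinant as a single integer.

Answer: -28

Derivation:
det is linear in row 1: changing M[1][1] by delta changes det by delta * cofactor(1,1).
Cofactor C_11 = (-1)^(1+1) * minor(1,1) = 1
Entry delta = 2 - 6 = -4
Det delta = -4 * 1 = -4
New det = -24 + -4 = -28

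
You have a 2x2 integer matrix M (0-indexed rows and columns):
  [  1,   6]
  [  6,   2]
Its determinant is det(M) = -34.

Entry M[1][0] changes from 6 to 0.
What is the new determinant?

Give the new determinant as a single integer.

Answer: 2

Derivation:
det is linear in row 1: changing M[1][0] by delta changes det by delta * cofactor(1,0).
Cofactor C_10 = (-1)^(1+0) * minor(1,0) = -6
Entry delta = 0 - 6 = -6
Det delta = -6 * -6 = 36
New det = -34 + 36 = 2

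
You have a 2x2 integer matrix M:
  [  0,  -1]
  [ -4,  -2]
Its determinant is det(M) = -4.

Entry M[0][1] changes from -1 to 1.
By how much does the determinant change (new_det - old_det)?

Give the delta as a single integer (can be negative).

Answer: 8

Derivation:
Cofactor C_01 = 4
Entry delta = 1 - -1 = 2
Det delta = entry_delta * cofactor = 2 * 4 = 8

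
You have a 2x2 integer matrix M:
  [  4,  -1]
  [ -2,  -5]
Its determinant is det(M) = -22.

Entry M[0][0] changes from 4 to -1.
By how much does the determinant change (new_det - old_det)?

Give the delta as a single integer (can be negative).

Answer: 25

Derivation:
Cofactor C_00 = -5
Entry delta = -1 - 4 = -5
Det delta = entry_delta * cofactor = -5 * -5 = 25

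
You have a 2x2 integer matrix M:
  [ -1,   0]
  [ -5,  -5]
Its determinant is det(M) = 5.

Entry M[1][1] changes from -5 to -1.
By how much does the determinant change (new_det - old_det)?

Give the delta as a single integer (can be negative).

Cofactor C_11 = -1
Entry delta = -1 - -5 = 4
Det delta = entry_delta * cofactor = 4 * -1 = -4

Answer: -4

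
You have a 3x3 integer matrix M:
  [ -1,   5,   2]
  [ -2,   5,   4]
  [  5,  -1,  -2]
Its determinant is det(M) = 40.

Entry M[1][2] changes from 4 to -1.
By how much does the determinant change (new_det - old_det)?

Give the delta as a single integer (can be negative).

Answer: -120

Derivation:
Cofactor C_12 = 24
Entry delta = -1 - 4 = -5
Det delta = entry_delta * cofactor = -5 * 24 = -120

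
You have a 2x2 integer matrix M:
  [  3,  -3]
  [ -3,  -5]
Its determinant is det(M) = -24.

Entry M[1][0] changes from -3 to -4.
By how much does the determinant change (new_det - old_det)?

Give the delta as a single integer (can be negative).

Answer: -3

Derivation:
Cofactor C_10 = 3
Entry delta = -4 - -3 = -1
Det delta = entry_delta * cofactor = -1 * 3 = -3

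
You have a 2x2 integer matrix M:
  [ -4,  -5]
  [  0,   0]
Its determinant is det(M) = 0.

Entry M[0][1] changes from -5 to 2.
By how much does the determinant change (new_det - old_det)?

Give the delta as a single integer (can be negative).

Answer: 0

Derivation:
Cofactor C_01 = 0
Entry delta = 2 - -5 = 7
Det delta = entry_delta * cofactor = 7 * 0 = 0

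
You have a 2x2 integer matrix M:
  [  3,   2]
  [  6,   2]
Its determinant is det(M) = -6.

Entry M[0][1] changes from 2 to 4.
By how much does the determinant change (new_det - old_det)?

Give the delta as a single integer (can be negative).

Cofactor C_01 = -6
Entry delta = 4 - 2 = 2
Det delta = entry_delta * cofactor = 2 * -6 = -12

Answer: -12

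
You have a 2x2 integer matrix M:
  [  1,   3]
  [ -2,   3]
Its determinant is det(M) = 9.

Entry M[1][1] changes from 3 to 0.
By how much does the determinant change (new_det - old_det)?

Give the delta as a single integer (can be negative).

Answer: -3

Derivation:
Cofactor C_11 = 1
Entry delta = 0 - 3 = -3
Det delta = entry_delta * cofactor = -3 * 1 = -3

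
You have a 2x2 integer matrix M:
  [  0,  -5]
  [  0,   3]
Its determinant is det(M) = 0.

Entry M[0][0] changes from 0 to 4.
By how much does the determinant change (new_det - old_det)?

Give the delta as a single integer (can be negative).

Cofactor C_00 = 3
Entry delta = 4 - 0 = 4
Det delta = entry_delta * cofactor = 4 * 3 = 12

Answer: 12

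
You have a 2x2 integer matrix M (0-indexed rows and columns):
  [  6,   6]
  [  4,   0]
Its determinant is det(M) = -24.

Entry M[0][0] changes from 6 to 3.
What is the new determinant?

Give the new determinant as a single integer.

Answer: -24

Derivation:
det is linear in row 0: changing M[0][0] by delta changes det by delta * cofactor(0,0).
Cofactor C_00 = (-1)^(0+0) * minor(0,0) = 0
Entry delta = 3 - 6 = -3
Det delta = -3 * 0 = 0
New det = -24 + 0 = -24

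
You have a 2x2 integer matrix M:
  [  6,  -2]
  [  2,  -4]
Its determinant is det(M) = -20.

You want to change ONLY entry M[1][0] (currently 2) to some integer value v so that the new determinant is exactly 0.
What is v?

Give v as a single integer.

Answer: 12

Derivation:
det is linear in entry M[1][0]: det = old_det + (v - 2) * C_10
Cofactor C_10 = 2
Want det = 0: -20 + (v - 2) * 2 = 0
  (v - 2) = 20 / 2 = 10
  v = 2 + (10) = 12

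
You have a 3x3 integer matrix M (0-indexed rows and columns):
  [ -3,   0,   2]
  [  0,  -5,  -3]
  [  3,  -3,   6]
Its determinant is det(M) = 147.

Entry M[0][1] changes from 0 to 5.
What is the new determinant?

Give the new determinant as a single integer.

det is linear in row 0: changing M[0][1] by delta changes det by delta * cofactor(0,1).
Cofactor C_01 = (-1)^(0+1) * minor(0,1) = -9
Entry delta = 5 - 0 = 5
Det delta = 5 * -9 = -45
New det = 147 + -45 = 102

Answer: 102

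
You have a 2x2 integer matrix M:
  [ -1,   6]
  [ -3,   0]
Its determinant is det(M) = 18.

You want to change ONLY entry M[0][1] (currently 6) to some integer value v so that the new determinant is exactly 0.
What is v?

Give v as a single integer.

Answer: 0

Derivation:
det is linear in entry M[0][1]: det = old_det + (v - 6) * C_01
Cofactor C_01 = 3
Want det = 0: 18 + (v - 6) * 3 = 0
  (v - 6) = -18 / 3 = -6
  v = 6 + (-6) = 0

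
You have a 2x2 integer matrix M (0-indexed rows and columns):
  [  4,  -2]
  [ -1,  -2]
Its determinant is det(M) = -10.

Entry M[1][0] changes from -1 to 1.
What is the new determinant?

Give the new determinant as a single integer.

det is linear in row 1: changing M[1][0] by delta changes det by delta * cofactor(1,0).
Cofactor C_10 = (-1)^(1+0) * minor(1,0) = 2
Entry delta = 1 - -1 = 2
Det delta = 2 * 2 = 4
New det = -10 + 4 = -6

Answer: -6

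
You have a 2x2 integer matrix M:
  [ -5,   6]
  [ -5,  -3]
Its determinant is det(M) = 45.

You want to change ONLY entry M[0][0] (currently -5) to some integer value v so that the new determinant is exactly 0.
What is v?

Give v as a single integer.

det is linear in entry M[0][0]: det = old_det + (v - -5) * C_00
Cofactor C_00 = -3
Want det = 0: 45 + (v - -5) * -3 = 0
  (v - -5) = -45 / -3 = 15
  v = -5 + (15) = 10

Answer: 10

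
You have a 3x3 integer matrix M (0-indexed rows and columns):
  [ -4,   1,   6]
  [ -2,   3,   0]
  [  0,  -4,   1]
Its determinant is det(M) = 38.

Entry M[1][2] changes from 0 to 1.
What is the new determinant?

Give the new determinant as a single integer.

det is linear in row 1: changing M[1][2] by delta changes det by delta * cofactor(1,2).
Cofactor C_12 = (-1)^(1+2) * minor(1,2) = -16
Entry delta = 1 - 0 = 1
Det delta = 1 * -16 = -16
New det = 38 + -16 = 22

Answer: 22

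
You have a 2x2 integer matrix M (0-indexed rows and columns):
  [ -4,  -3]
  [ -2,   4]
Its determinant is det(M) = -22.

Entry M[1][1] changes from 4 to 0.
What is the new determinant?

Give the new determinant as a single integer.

Answer: -6

Derivation:
det is linear in row 1: changing M[1][1] by delta changes det by delta * cofactor(1,1).
Cofactor C_11 = (-1)^(1+1) * minor(1,1) = -4
Entry delta = 0 - 4 = -4
Det delta = -4 * -4 = 16
New det = -22 + 16 = -6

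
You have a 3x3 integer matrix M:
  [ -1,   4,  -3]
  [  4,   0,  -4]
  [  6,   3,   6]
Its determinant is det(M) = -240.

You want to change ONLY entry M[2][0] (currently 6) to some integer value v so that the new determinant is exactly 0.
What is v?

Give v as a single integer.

det is linear in entry M[2][0]: det = old_det + (v - 6) * C_20
Cofactor C_20 = -16
Want det = 0: -240 + (v - 6) * -16 = 0
  (v - 6) = 240 / -16 = -15
  v = 6 + (-15) = -9

Answer: -9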